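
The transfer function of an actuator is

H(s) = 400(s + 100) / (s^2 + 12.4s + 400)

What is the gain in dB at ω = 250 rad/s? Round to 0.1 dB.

4.8 dB

At s = jω = j250:
zero (s+100): 100 + j250 → |·| = √(100²+250²) = √72500 ≈ 269.26, ∠ = arctan(250/100) ≈ 68.20°
quadratic: (j250)² + 12.4·j250 + 400 = -62100 + j3100 → |·| ≈ 62177, ∠ ≈ 177.14°
|H| = 400 · 269.26 / 62177 ≈ 1.7322
Gain = 20 log₁₀(1.7322) ≈ 4.77 dB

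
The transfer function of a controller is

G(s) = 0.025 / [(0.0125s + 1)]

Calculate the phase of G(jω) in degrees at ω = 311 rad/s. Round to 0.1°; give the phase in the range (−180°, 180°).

At ω = 311 rad/s:
pole (1 + j311·0.0125) = 1 + j3.8875 → |·| ≈ 4.0141, ∠ ≈ 75.57°
∠G = (0°) − (75.57°) = -75.57°

-75.6°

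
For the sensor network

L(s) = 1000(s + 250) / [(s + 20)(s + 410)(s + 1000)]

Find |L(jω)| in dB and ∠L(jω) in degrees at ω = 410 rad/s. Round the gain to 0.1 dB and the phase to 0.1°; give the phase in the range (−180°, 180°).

-54.6 dB, -95.9°

At s = jω = j410:
zero (s+250): 250 + j410 → |·| = √(250²+410²) = √230600 ≈ 480.21, ∠ = arctan(410/250) ≈ 58.63°
pole (s+20): 20 + j410 → |·| = √(20²+410²) = √168500 ≈ 410.49, ∠ = arctan(410/20) ≈ 87.21°
pole (s+410): 410 + j410 → |·| = √(410²+410²) = √336200 ≈ 579.83, ∠ = arctan(410/410) ≈ 45.00°
pole (s+1000): 1000 + j410 → |·| = √(1000²+410²) = √1168100 ≈ 1080.8, ∠ = arctan(410/1000) ≈ 22.29°
|L| = 1000 · 480.21 / 2.5725e+08 ≈ 0.0018667
Gain = 20 log₁₀(0.0018667) ≈ -54.58 dB
∠L = 58.63° − 154.50° = -95.87°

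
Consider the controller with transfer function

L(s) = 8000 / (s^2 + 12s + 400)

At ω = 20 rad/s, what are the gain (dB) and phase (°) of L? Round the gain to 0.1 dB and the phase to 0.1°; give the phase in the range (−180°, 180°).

30.5 dB, -90.0°

At s = jω = j20:
quadratic: (j20)² + 12·j20 + 400 = 0 + j240 → |·| ≈ 240, ∠ ≈ 90.00°
|L| = 8000 / 240 ≈ 33.333
Gain = 20 log₁₀(33.333) ≈ 30.46 dB
∠L = 0.00° − 90.00° = -90.00°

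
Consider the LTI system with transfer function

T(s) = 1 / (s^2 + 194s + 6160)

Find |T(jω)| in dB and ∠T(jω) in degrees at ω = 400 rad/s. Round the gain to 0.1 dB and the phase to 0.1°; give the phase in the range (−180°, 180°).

Substitute s = j400:
Numerator: 1 = 1 + j0
Denominator: (j400)^2 + 194(j400) + 6160 = -153840 + j77600
|N| = √(1² + 0²) ≈ 1, ∠N ≈ 0.00°
|D| = √(153840² + 77600²) ≈ 1.723e+05, ∠D ≈ 153.23°
|T| = 1 / 1.723e+05 ≈ 5.8038e-06
Gain = 20 log₁₀(5.8038e-06) ≈ -104.73 dB
∠T = 0.00° − 153.23° = -153.23°

-104.7 dB, -153.2°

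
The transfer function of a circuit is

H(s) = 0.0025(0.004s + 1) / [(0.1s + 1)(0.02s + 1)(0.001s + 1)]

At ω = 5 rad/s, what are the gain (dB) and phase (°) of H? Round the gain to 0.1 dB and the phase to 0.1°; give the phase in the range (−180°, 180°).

At ω = 5 rad/s:
zero (1 + j5·0.004) = 1 + j0.02 → |·| ≈ 1.0002, ∠ ≈ 1.15°
pole (1 + j5·0.1) = 1 + j0.5 → |·| ≈ 1.118, ∠ ≈ 26.57°
pole (1 + j5·0.02) = 1 + j0.1 → |·| ≈ 1.005, ∠ ≈ 5.71°
pole (1 + j5·0.001) = 1 + j0.005 → |·| ≈ 1, ∠ ≈ 0.29°
|H| = 0.0025 · 1.0002 / (1.118 · 1.005 · 1) ≈ 0.0022255
Gain = 20 log₁₀(0.0022255) ≈ -53.05 dB
∠H = (1.15°) − (26.57° + 5.71° + 0.29°) = -31.42°

-53.1 dB, -31.4°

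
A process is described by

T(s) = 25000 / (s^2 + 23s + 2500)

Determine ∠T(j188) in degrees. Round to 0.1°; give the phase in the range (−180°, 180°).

-172.5°

At s = jω = j188:
quadratic: (j188)² + 23·j188 + 2500 = -32844 + j4324 → |·| ≈ 33127, ∠ ≈ 172.50°
∠T = 0.00° − 172.50° = -172.50°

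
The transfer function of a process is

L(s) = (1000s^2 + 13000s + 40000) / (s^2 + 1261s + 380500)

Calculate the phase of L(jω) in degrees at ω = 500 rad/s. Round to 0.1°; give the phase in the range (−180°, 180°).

Substitute s = j500:
Numerator: 1000(j500)^2 + 13000(j500) + 40000 = -249960000 + j6500000
Denominator: (j500)^2 + 1261(j500) + 380500 = 130500 + j630500
|N| = √(249960000² + 6500000²) ≈ 2.5004e+08, ∠N ≈ 178.51°
|D| = √(130500² + 630500²) ≈ 6.4386e+05, ∠D ≈ 78.31°
∠L = 178.51° − 78.31° = 100.20°

100.2°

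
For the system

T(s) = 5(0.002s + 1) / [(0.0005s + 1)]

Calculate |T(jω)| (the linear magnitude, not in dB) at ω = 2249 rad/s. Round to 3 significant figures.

15.3

At ω = 2249 rad/s:
zero (1 + j2249·0.002) = 1 + j4.498 → |·| ≈ 4.6078, ∠ ≈ 77.47°
pole (1 + j2249·0.0005) = 1 + j1.1245 → |·| ≈ 1.5048, ∠ ≈ 48.35°
|T| = 5 · 4.6078 / (1.5048) ≈ 15.31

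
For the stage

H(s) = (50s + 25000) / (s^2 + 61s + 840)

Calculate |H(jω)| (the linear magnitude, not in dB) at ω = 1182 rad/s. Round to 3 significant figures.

Substitute s = j1182:
Numerator: 50(j1182) + 25000 = 25000 + j59100
Denominator: (j1182)^2 + 61(j1182) + 840 = -1396284 + j72102
|N| = √(25000² + 59100²) ≈ 64170, ∠N ≈ 67.07°
|D| = √(1396284² + 72102²) ≈ 1.3981e+06, ∠D ≈ 177.04°
|H| = 64170 / 1.3981e+06 ≈ 0.045898

0.0459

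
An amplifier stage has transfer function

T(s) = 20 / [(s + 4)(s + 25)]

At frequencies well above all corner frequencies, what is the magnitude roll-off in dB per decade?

-40 dB/decade

Each pole contributes −20 dB/decade at high frequency; each zero contributes +20 dB/decade.
Net: 0 zero(s) − 2 pole(s) → -40 dB/decade.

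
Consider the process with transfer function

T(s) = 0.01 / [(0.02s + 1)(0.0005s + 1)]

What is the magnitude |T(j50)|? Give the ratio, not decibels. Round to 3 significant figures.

At ω = 50 rad/s:
pole (1 + j50·0.02) = 1 + j1 → |·| ≈ 1.4142, ∠ ≈ 45.00°
pole (1 + j50·0.0005) = 1 + j0.025 → |·| ≈ 1.0003, ∠ ≈ 1.43°
|T| = 0.01 · 1 / (1.4142 · 1.0003) ≈ 0.007069

0.00707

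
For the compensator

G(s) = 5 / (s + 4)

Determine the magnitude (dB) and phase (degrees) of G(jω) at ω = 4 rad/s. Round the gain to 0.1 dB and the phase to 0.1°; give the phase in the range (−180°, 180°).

At s = jω = j4:
pole (s+4): 4 + j4 → |·| = √(4²+4²) = √32 ≈ 5.6569, ∠ = arctan(4/4) ≈ 45.00°
|G| = 5 / 5.6569 ≈ 0.88388
Gain = 20 log₁₀(0.88388) ≈ -1.07 dB
∠G = 0.00° − 45.00° = -45.00°

-1.1 dB, -45.0°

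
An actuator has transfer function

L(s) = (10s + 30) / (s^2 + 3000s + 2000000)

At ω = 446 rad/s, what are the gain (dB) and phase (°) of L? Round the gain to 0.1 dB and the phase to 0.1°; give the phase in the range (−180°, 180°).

Substitute s = j446:
Numerator: 10(j446) + 30 = 30 + j4460
Denominator: (j446)^2 + 3000(j446) + 2000000 = 1801084 + j1338000
|N| = √(30² + 4460²) ≈ 4460.1, ∠N ≈ 89.61°
|D| = √(1801084² + 1338000²) ≈ 2.2437e+06, ∠D ≈ 36.61°
|L| = 4460.1 / 2.2437e+06 ≈ 0.0019878
Gain = 20 log₁₀(0.0019878) ≈ -54.03 dB
∠L = 89.61° − 36.61° = 53.00°

-54.0 dB, 53.0°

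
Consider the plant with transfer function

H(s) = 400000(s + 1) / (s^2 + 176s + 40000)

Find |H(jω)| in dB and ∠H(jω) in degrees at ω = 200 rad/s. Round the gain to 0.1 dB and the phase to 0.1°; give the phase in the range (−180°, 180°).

At s = jω = j200:
zero (s+1): 1 + j200 → |·| = √(1²+200²) = √40001 ≈ 200, ∠ = arctan(200/1) ≈ 89.71°
quadratic: (j200)² + 176·j200 + 40000 = 0 + j35200 → |·| ≈ 35200, ∠ ≈ 90.00°
|H| = 400000 · 200 / 35200 ≈ 2272.7
Gain = 20 log₁₀(2272.7) ≈ 67.13 dB
∠H = 89.71° − 90.00° = -0.29°

67.1 dB, -0.3°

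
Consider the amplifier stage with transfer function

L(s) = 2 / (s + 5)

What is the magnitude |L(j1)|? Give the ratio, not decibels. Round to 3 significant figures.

At s = jω = j1:
pole (s+5): 5 + j1 → |·| = √(5²+1²) = √26 ≈ 5.099, ∠ = arctan(1/5) ≈ 11.31°
|L| = 2 / 5.099 ≈ 0.39223

0.392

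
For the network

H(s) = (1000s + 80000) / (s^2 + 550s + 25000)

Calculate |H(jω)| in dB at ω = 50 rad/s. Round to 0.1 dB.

Substitute s = j50:
Numerator: 1000(j50) + 80000 = 80000 + j50000
Denominator: (j50)^2 + 550(j50) + 25000 = 22500 + j27500
|N| = √(80000² + 50000²) ≈ 94340, ∠N ≈ 32.01°
|D| = √(22500² + 27500²) ≈ 35532, ∠D ≈ 50.71°
|H| = 94340 / 35532 ≈ 2.6551
Gain = 20 log₁₀(2.6551) ≈ 8.48 dB

8.5 dB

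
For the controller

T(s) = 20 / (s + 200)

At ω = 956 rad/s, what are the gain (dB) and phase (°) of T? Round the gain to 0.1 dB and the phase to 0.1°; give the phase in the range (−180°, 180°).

-33.8 dB, -78.2°

At s = jω = j956:
pole (s+200): 200 + j956 → |·| = √(200²+956²) = √953936 ≈ 976.7, ∠ = arctan(956/200) ≈ 78.18°
|T| = 20 / 976.7 ≈ 0.020477
Gain = 20 log₁₀(0.020477) ≈ -33.77 dB
∠T = 0.00° − 78.18° = -78.18°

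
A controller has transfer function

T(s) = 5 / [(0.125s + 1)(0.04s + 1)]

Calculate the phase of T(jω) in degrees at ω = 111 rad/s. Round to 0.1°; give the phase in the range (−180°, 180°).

At ω = 111 rad/s:
pole (1 + j111·0.125) = 1 + j13.875 → |·| ≈ 13.911, ∠ ≈ 85.88°
pole (1 + j111·0.04) = 1 + j4.44 → |·| ≈ 4.5512, ∠ ≈ 77.31°
∠T = (0°) − (85.88° + 77.31°) = -163.19°

-163.2°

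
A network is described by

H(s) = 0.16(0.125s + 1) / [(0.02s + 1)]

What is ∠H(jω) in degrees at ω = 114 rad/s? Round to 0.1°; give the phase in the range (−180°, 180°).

19.7°

At ω = 114 rad/s:
zero (1 + j114·0.125) = 1 + j14.25 → |·| ≈ 14.285, ∠ ≈ 85.99°
pole (1 + j114·0.02) = 1 + j2.28 → |·| ≈ 2.4897, ∠ ≈ 66.32°
∠H = (85.99°) − (66.32°) = 19.67°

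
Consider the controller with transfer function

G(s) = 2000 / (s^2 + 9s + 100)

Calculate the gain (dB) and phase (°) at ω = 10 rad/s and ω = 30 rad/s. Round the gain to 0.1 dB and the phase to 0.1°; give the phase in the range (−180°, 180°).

ω = 10: 26.9 dB, -90.0°; ω = 30: 7.5 dB, -161.4°

At s = jω = j10:
quadratic: (j10)² + 9·j10 + 100 = 0 + j90 → |·| ≈ 90, ∠ ≈ 90.00°
|G| = 2000 / 90 ≈ 22.222
Gain = 20 log₁₀(22.222) ≈ 26.94 dB
∠G = 0.00° − 90.00° = -90.00°

At s = jω = j30:
quadratic: (j30)² + 9·j30 + 100 = -800 + j270 → |·| ≈ 844.33, ∠ ≈ 161.35°
|G| = 2000 / 844.33 ≈ 2.3687
Gain = 20 log₁₀(2.3687) ≈ 7.49 dB
∠G = 0.00° − 161.35° = -161.35°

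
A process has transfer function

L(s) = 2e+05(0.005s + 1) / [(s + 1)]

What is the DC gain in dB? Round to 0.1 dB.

L(0) = 2e+05 · 1 / 1 = 2e+05
20 log₁₀(2e+05) ≈ 106.02 dB

106.0 dB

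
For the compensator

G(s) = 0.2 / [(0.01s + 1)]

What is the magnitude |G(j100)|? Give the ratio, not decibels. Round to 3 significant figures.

At ω = 100 rad/s:
pole (1 + j100·0.01) = 1 + j1 → |·| ≈ 1.4142, ∠ ≈ 45.00°
|G| = 0.2 · 1 / (1.4142) ≈ 0.14142

0.141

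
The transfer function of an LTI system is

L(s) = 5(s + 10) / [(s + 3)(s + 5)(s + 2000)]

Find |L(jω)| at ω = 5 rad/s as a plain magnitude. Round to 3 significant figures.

0.000678

At s = jω = j5:
zero (s+10): 10 + j5 → |·| = √(10²+5²) = √125 ≈ 11.18, ∠ = arctan(5/10) ≈ 26.57°
pole (s+3): 3 + j5 → |·| = √(3²+5²) = √34 ≈ 5.831, ∠ = arctan(5/3) ≈ 59.04°
pole (s+5): 5 + j5 → |·| = √(5²+5²) = √50 ≈ 7.0711, ∠ = arctan(5/5) ≈ 45.00°
pole (s+2000): 2000 + j5 → |·| = √(2000²+5²) = √4000025 ≈ 2000, ∠ = arctan(5/2000) ≈ 0.14°
|L| = 5 · 11.18 / 82463 ≈ 0.00067788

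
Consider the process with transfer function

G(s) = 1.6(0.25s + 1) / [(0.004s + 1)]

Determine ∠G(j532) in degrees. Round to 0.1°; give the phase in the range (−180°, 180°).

24.7°

At ω = 532 rad/s:
zero (1 + j532·0.25) = 1 + j133 → |·| ≈ 133, ∠ ≈ 89.57°
pole (1 + j532·0.004) = 1 + j2.128 → |·| ≈ 2.3513, ∠ ≈ 64.83°
∠G = (89.57°) − (64.83°) = 24.74°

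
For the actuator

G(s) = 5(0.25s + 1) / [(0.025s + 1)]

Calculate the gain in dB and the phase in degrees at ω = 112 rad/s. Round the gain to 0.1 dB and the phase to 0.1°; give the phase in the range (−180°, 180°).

33.5 dB, 17.6°

At ω = 112 rad/s:
zero (1 + j112·0.25) = 1 + j28 → |·| ≈ 28.018, ∠ ≈ 87.95°
pole (1 + j112·0.025) = 1 + j2.8 → |·| ≈ 2.9732, ∠ ≈ 70.35°
|G| = 5 · 28.018 / (2.9732) ≈ 47.118
Gain = 20 log₁₀(47.118) ≈ 33.46 dB
∠G = (87.95°) − (70.35°) = 17.60°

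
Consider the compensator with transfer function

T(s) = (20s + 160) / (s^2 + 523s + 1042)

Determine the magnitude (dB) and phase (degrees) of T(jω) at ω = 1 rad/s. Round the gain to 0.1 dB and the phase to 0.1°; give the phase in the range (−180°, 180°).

-17.2 dB, -19.6°

Substitute s = j1:
Numerator: 20(j1) + 160 = 160 + j20
Denominator: (j1)^2 + 523(j1) + 1042 = 1041 + j523
|N| = √(160² + 20²) ≈ 161.25, ∠N ≈ 7.13°
|D| = √(1041² + 523²) ≈ 1165, ∠D ≈ 26.68°
|T| = 161.25 / 1165 ≈ 0.13841
Gain = 20 log₁₀(0.13841) ≈ -17.18 dB
∠T = 7.13° − 26.68° = -19.55°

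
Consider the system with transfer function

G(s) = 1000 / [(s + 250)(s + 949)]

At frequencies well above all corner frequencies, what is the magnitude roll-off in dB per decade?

Each pole contributes −20 dB/decade at high frequency; each zero contributes +20 dB/decade.
Net: 0 zero(s) − 2 pole(s) → -40 dB/decade.

-40 dB/decade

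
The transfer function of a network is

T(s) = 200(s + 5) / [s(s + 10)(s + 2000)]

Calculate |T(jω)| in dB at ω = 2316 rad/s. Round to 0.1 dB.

-91.0 dB

At s = jω = j2316:
zero (s+5): 5 + j2316 → |·| = √(5²+2316²) = √5363881 ≈ 2316, ∠ = arctan(2316/5) ≈ 89.88°
pole (s+10): 10 + j2316 → |·| = √(10²+2316²) = √5363956 ≈ 2316, ∠ = arctan(2316/10) ≈ 89.75°
pole (s+2000): 2000 + j2316 → |·| = √(2000²+2316²) = √9363856 ≈ 3060, ∠ = arctan(2316/2000) ≈ 49.19°
pole at origin: |s| = 2316, ∠ = 90.00° (in denominator)
|T| = 200 · 2316 / 1.6413e+10 ≈ 2.8222e-05
Gain = 20 log₁₀(2.8222e-05) ≈ -90.99 dB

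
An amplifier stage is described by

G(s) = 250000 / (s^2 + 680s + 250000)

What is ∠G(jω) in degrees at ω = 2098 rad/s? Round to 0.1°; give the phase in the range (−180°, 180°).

-161.0°

At s = jω = j2098:
quadratic: (j2098)² + 680·j2098 + 250000 = -4151604 + j1426640 → |·| ≈ 4.3899e+06, ∠ ≈ 161.04°
∠G = 0.00° − 161.04° = -161.04°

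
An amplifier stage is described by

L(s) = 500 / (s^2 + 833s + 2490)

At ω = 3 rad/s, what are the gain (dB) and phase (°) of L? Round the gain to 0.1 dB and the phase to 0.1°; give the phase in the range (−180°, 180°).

-17.0 dB, -45.2°

Substitute s = j3:
Numerator: 500 = 500 + j0
Denominator: (j3)^2 + 833(j3) + 2490 = 2481 + j2499
|N| = √(500² + 0²) ≈ 500, ∠N ≈ 0.00°
|D| = √(2481² + 2499²) ≈ 3521.4, ∠D ≈ 45.21°
|L| = 500 / 3521.4 ≈ 0.14199
Gain = 20 log₁₀(0.14199) ≈ -16.95 dB
∠L = 0.00° − 45.21° = -45.21°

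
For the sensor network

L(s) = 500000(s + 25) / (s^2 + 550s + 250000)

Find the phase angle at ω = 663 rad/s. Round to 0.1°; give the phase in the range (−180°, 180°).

-29.6°

At s = jω = j663:
zero (s+25): 25 + j663 → |·| = √(25²+663²) = √440194 ≈ 663.47, ∠ = arctan(663/25) ≈ 87.84°
quadratic: (j663)² + 550·j663 + 250000 = -189569 + j364650 → |·| ≈ 4.1098e+05, ∠ ≈ 117.47°
∠L = 87.84° − 117.47° = -29.63°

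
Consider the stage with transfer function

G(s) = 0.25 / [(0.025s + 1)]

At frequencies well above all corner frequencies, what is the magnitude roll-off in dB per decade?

Each pole contributes −20 dB/decade at high frequency; each zero contributes +20 dB/decade.
Net: 0 zero(s) − 1 pole(s) → -20 dB/decade.

-20 dB/decade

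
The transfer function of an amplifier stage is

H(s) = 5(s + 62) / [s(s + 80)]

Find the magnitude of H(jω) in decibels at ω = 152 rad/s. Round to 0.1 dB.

At s = jω = j152:
zero (s+62): 62 + j152 → |·| = √(62²+152²) = √26948 ≈ 164.16, ∠ = arctan(152/62) ≈ 67.81°
pole (s+80): 80 + j152 → |·| = √(80²+152²) = √29504 ≈ 171.77, ∠ = arctan(152/80) ≈ 62.24°
pole at origin: |s| = 152, ∠ = 90.00° (in denominator)
|H| = 5 · 164.16 / 26109 ≈ 0.031437
Gain = 20 log₁₀(0.031437) ≈ -30.05 dB

-30.1 dB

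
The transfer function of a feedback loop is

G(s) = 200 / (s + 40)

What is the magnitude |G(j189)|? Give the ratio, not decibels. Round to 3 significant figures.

1.04

At s = jω = j189:
pole (s+40): 40 + j189 → |·| = √(40²+189²) = √37321 ≈ 193.19, ∠ = arctan(189/40) ≈ 78.05°
|G| = 200 / 193.19 ≈ 1.0353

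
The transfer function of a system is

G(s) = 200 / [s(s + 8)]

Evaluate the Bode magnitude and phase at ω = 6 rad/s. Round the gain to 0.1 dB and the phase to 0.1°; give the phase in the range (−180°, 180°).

At s = jω = j6:
pole (s+8): 8 + j6 → |·| = √(8²+6²) = √100 ≈ 10, ∠ = arctan(6/8) ≈ 36.87°
pole at origin: |s| = 6, ∠ = 90.00° (in denominator)
|G| = 200 / 60 ≈ 3.3333
Gain = 20 log₁₀(3.3333) ≈ 10.46 dB
∠G = 0.00° − 126.87° = -126.87°

10.5 dB, -126.9°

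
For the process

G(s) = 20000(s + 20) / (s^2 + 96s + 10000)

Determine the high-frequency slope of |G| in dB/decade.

-20 dB/decade

Each pole contributes −20 dB/decade at high frequency; each zero contributes +20 dB/decade.
Net: 1 zero(s) − 2 pole(s) → -20 dB/decade.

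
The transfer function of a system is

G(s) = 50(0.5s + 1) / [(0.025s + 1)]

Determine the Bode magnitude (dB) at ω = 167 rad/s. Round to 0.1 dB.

At ω = 167 rad/s:
zero (1 + j167·0.5) = 1 + j83.5 → |·| ≈ 83.506, ∠ ≈ 89.31°
pole (1 + j167·0.025) = 1 + j4.175 → |·| ≈ 4.2931, ∠ ≈ 76.53°
|G| = 50 · 83.506 / (4.2931) ≈ 972.56
Gain = 20 log₁₀(972.56) ≈ 59.76 dB

59.8 dB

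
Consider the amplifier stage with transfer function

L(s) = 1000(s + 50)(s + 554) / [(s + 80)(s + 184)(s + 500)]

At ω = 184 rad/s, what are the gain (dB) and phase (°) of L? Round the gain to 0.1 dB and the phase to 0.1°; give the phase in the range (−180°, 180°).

At s = jω = j184:
zero (s+50): 50 + j184 → |·| = √(50²+184²) = √36356 ≈ 190.67, ∠ = arctan(184/50) ≈ 74.80°
zero (s+554): 554 + j184 → |·| = √(554²+184²) = √340772 ≈ 583.76, ∠ = arctan(184/554) ≈ 18.37°
pole (s+80): 80 + j184 → |·| = √(80²+184²) = √40256 ≈ 200.64, ∠ = arctan(184/80) ≈ 66.50°
pole (s+184): 184 + j184 → |·| = √(184²+184²) = √67712 ≈ 260.22, ∠ = arctan(184/184) ≈ 45.00°
pole (s+500): 500 + j184 → |·| = √(500²+184²) = √283856 ≈ 532.78, ∠ = arctan(184/500) ≈ 20.20°
|L| = 1000 · 1.1131e+05 / 2.7817e+07 ≈ 4.0015
Gain = 20 log₁₀(4.0015) ≈ 12.04 dB
∠L = 93.17° − 131.70° = -38.53°

12.0 dB, -38.5°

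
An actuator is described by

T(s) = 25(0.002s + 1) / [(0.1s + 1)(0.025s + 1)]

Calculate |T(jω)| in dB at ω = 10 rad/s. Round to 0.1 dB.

24.7 dB

At ω = 10 rad/s:
zero (1 + j10·0.002) = 1 + j0.02 → |·| ≈ 1.0002, ∠ ≈ 1.15°
pole (1 + j10·0.1) = 1 + j1 → |·| ≈ 1.4142, ∠ ≈ 45.00°
pole (1 + j10·0.025) = 1 + j0.25 → |·| ≈ 1.0308, ∠ ≈ 14.04°
|T| = 25 · 1.0002 / (1.4142 · 1.0308) ≈ 17.153
Gain = 20 log₁₀(17.153) ≈ 24.69 dB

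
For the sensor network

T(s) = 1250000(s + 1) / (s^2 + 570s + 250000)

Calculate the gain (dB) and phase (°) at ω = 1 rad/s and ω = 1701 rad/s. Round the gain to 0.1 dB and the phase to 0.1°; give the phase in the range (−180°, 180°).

ω = 1: 17.0 dB, 44.9°; ω = 1701: 57.6 dB, -69.9°

At s = jω = j1:
zero (s+1): 1 + j1 → |·| = √(1²+1²) = √2 ≈ 1.4142, ∠ = arctan(1/1) ≈ 45.00°
quadratic: (j1)² + 570·j1 + 250000 = 249999 + j570 → |·| ≈ 2.5e+05, ∠ ≈ 0.13°
|T| = 1250000 · 1.4142 / 2.5e+05 ≈ 7.071
Gain = 20 log₁₀(7.071) ≈ 16.99 dB
∠T = 45.00° − 0.13° = 44.87°

At s = jω = j1701:
zero (s+1): 1 + j1701 → |·| = √(1²+1701²) = √2893402 ≈ 1701, ∠ = arctan(1701/1) ≈ 89.97°
quadratic: (j1701)² + 570·j1701 + 250000 = -2643401 + j969570 → |·| ≈ 2.8156e+06, ∠ ≈ 159.86°
|T| = 1250000 · 1701 / 2.8156e+06 ≈ 755.17
Gain = 20 log₁₀(755.17) ≈ 57.56 dB
∠T = 89.97° − 159.86° = -69.89°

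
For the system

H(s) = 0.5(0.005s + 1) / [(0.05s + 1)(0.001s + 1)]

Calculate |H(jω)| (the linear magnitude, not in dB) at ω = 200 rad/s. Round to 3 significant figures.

At ω = 200 rad/s:
zero (1 + j200·0.005) = 1 + j1 → |·| ≈ 1.4142, ∠ ≈ 45.00°
pole (1 + j200·0.05) = 1 + j10 → |·| ≈ 10.05, ∠ ≈ 84.29°
pole (1 + j200·0.001) = 1 + j0.2 → |·| ≈ 1.0198, ∠ ≈ 11.31°
|H| = 0.5 · 1.4142 / (10.05 · 1.0198) ≈ 0.068992

0.0690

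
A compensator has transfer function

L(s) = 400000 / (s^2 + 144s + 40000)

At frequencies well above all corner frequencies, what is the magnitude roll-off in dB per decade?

Each pole contributes −20 dB/decade at high frequency; each zero contributes +20 dB/decade.
Net: 0 zero(s) − 2 pole(s) → -40 dB/decade.

-40 dB/decade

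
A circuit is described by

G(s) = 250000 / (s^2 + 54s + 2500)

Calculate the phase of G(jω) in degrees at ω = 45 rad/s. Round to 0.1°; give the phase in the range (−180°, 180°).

At s = jω = j45:
quadratic: (j45)² + 54·j45 + 2500 = 475 + j2430 → |·| ≈ 2476, ∠ ≈ 78.94°
∠G = 0.00° − 78.94° = -78.94°

-78.9°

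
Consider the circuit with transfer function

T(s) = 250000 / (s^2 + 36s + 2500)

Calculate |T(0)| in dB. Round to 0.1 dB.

T(0) = 250000 / 2500 = 100
20 log₁₀(100) ≈ 40.00 dB

40.0 dB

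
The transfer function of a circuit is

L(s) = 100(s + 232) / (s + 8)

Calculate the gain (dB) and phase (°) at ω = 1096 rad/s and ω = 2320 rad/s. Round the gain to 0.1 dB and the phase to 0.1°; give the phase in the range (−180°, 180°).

At s = jω = j1096:
zero (s+232): 232 + j1096 → |·| = √(232²+1096²) = √1255040 ≈ 1120.3, ∠ = arctan(1096/232) ≈ 78.05°
pole (s+8): 8 + j1096 → |·| = √(8²+1096²) = √1201280 ≈ 1096, ∠ = arctan(1096/8) ≈ 89.58°
|L| = 100 · 1120.3 / 1096 ≈ 102.22
Gain = 20 log₁₀(102.22) ≈ 40.19 dB
∠L = 78.05° − 89.58° = -11.53°

At s = jω = j2320:
zero (s+232): 232 + j2320 → |·| = √(232²+2320²) = √5436224 ≈ 2331.6, ∠ = arctan(2320/232) ≈ 84.29°
pole (s+8): 8 + j2320 → |·| = √(8²+2320²) = √5382464 ≈ 2320, ∠ = arctan(2320/8) ≈ 89.80°
|L| = 100 · 2331.6 / 2320 ≈ 100.5
Gain = 20 log₁₀(100.5) ≈ 40.04 dB
∠L = 84.29° − 89.80° = -5.51°

ω = 1096: 40.2 dB, -11.5°; ω = 2320: 40.0 dB, -5.5°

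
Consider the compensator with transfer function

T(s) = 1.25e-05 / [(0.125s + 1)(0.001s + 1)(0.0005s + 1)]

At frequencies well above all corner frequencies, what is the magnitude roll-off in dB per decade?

Each pole contributes −20 dB/decade at high frequency; each zero contributes +20 dB/decade.
Net: 0 zero(s) − 3 pole(s) → -60 dB/decade.

-60 dB/decade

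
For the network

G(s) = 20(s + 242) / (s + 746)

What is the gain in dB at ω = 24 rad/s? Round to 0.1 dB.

At s = jω = j24:
zero (s+242): 242 + j24 → |·| = √(242²+24²) = √59140 ≈ 243.19, ∠ = arctan(24/242) ≈ 5.66°
pole (s+746): 746 + j24 → |·| = √(746²+24²) = √557092 ≈ 746.39, ∠ = arctan(24/746) ≈ 1.84°
|G| = 20 · 243.19 / 746.39 ≈ 6.5164
Gain = 20 log₁₀(6.5164) ≈ 16.28 dB

16.3 dB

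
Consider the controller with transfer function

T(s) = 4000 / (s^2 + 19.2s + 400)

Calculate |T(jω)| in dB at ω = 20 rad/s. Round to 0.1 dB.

At s = jω = j20:
quadratic: (j20)² + 19.2·j20 + 400 = 0 + j384 → |·| ≈ 384, ∠ ≈ 90.00°
|T| = 4000 / 384 ≈ 10.417
Gain = 20 log₁₀(10.417) ≈ 20.35 dB

20.4 dB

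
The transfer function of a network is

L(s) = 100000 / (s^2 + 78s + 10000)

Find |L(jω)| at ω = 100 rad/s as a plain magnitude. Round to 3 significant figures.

12.8

At s = jω = j100:
quadratic: (j100)² + 78·j100 + 10000 = 0 + j7800 → |·| ≈ 7800, ∠ ≈ 90.00°
|L| = 100000 / 7800 ≈ 12.821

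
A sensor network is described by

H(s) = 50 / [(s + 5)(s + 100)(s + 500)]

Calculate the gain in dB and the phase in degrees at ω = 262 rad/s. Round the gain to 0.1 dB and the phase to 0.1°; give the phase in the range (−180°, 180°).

At s = jω = j262:
pole (s+5): 5 + j262 → |·| = √(5²+262²) = √68669 ≈ 262.05, ∠ = arctan(262/5) ≈ 88.91°
pole (s+100): 100 + j262 → |·| = √(100²+262²) = √78644 ≈ 280.44, ∠ = arctan(262/100) ≈ 69.11°
pole (s+500): 500 + j262 → |·| = √(500²+262²) = √318644 ≈ 564.49, ∠ = arctan(262/500) ≈ 27.65°
|H| = 50 / 4.1484e+07 ≈ 1.2053e-06
Gain = 20 log₁₀(1.2053e-06) ≈ -118.38 dB
∠H = 0.00° − 185.67° = -185.67° ≡ 174.33° (principal value)

-118.4 dB, 174.3°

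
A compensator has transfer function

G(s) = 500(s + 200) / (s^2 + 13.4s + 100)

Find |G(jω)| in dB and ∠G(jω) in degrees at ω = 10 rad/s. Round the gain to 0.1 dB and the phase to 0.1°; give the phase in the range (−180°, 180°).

At s = jω = j10:
zero (s+200): 200 + j10 → |·| = √(200²+10²) = √40100 ≈ 200.25, ∠ = arctan(10/200) ≈ 2.86°
quadratic: (j10)² + 13.4·j10 + 100 = 0 + j134 → |·| ≈ 134, ∠ ≈ 90.00°
|G| = 500 · 200.25 / 134 ≈ 747.2
Gain = 20 log₁₀(747.2) ≈ 57.47 dB
∠G = 2.86° − 90.00° = -87.14°

57.5 dB, -87.1°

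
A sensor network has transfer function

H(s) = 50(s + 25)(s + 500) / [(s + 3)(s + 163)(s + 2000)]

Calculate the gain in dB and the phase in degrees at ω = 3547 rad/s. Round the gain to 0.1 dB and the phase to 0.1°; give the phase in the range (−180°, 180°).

At s = jω = j3547:
zero (s+25): 25 + j3547 → |·| = √(25²+3547²) = √12581834 ≈ 3547.1, ∠ = arctan(3547/25) ≈ 89.60°
zero (s+500): 500 + j3547 → |·| = √(500²+3547²) = √12831209 ≈ 3582.1, ∠ = arctan(3547/500) ≈ 81.98°
pole (s+3): 3 + j3547 → |·| = √(3²+3547²) = √12581218 ≈ 3547, ∠ = arctan(3547/3) ≈ 89.95°
pole (s+163): 163 + j3547 → |·| = √(163²+3547²) = √12607778 ≈ 3550.7, ∠ = arctan(3547/163) ≈ 87.37°
pole (s+2000): 2000 + j3547 → |·| = √(2000²+3547²) = √16581209 ≈ 4072, ∠ = arctan(3547/2000) ≈ 60.58°
|H| = 50 · 1.2706e+07 / 5.1284e+10 ≈ 0.012388
Gain = 20 log₁₀(0.012388) ≈ -38.14 dB
∠H = 171.58° − 237.90° = -66.32°

-38.1 dB, -66.3°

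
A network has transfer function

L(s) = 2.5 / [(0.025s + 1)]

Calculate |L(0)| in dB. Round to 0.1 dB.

8.0 dB

L(0) = 2.5 · 1 / 1 = 2.5
20 log₁₀(2.5) ≈ 7.96 dB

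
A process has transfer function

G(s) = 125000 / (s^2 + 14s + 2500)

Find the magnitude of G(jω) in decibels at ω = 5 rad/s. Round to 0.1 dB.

34.1 dB

At s = jω = j5:
quadratic: (j5)² + 14·j5 + 2500 = 2475 + j70 → |·| ≈ 2476, ∠ ≈ 1.62°
|G| = 125000 / 2476 ≈ 50.485
Gain = 20 log₁₀(50.485) ≈ 34.06 dB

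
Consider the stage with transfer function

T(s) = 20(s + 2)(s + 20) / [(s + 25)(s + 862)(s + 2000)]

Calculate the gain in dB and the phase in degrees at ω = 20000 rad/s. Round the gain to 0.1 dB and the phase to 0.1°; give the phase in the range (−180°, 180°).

At s = jω = j20000:
zero (s+2): 2 + j20000 → |·| = √(2²+20000²) = √400000004 ≈ 20000, ∠ = arctan(20000/2) ≈ 89.99°
zero (s+20): 20 + j20000 → |·| = √(20²+20000²) = √400000400 ≈ 20000, ∠ = arctan(20000/20) ≈ 89.94°
pole (s+25): 25 + j20000 → |·| = √(25²+20000²) = √400000625 ≈ 20000, ∠ = arctan(20000/25) ≈ 89.93°
pole (s+862): 862 + j20000 → |·| = √(862²+20000²) = √400743044 ≈ 20019, ∠ = arctan(20000/862) ≈ 87.53°
pole (s+2000): 2000 + j20000 → |·| = √(2000²+20000²) = √404000000 ≈ 20100, ∠ = arctan(20000/2000) ≈ 84.29°
|T| = 20 · 4e+08 / 8.0476e+12 ≈ 0.00099409
Gain = 20 log₁₀(0.00099409) ≈ -60.05 dB
∠T = 179.93° − 261.75° = -81.82°

-60.1 dB, -81.8°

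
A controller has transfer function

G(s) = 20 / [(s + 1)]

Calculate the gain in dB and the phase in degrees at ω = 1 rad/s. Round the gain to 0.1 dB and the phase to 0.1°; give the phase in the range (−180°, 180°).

At ω = 1 rad/s:
pole (1 + j1·1) = 1 + j1 → |·| ≈ 1.4142, ∠ ≈ 45.00°
|G| = 20 · 1 / (1.4142) ≈ 14.142
Gain = 20 log₁₀(14.142) ≈ 23.01 dB
∠G = (0°) − (45.00°) = -45.00°

23.0 dB, -45.0°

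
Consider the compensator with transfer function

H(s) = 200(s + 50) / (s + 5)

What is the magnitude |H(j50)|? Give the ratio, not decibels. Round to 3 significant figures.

281

At s = jω = j50:
zero (s+50): 50 + j50 → |·| = √(50²+50²) = √5000 ≈ 70.711, ∠ = arctan(50/50) ≈ 45.00°
pole (s+5): 5 + j50 → |·| = √(5²+50²) = √2525 ≈ 50.249, ∠ = arctan(50/5) ≈ 84.29°
|H| = 200 · 70.711 / 50.249 ≈ 281.44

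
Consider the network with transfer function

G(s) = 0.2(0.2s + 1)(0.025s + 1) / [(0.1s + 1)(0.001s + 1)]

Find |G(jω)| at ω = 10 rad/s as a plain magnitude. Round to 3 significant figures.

0.326

At ω = 10 rad/s:
zero (1 + j10·0.2) = 1 + j2 → |·| ≈ 2.2361, ∠ ≈ 63.43°
zero (1 + j10·0.025) = 1 + j0.25 → |·| ≈ 1.0308, ∠ ≈ 14.04°
pole (1 + j10·0.1) = 1 + j1 → |·| ≈ 1.4142, ∠ ≈ 45.00°
pole (1 + j10·0.001) = 1 + j0.01 → |·| ≈ 1, ∠ ≈ 0.57°
|G| = 0.2 · 2.2361 · 1.0308 / (1.4142 · 1) ≈ 0.32598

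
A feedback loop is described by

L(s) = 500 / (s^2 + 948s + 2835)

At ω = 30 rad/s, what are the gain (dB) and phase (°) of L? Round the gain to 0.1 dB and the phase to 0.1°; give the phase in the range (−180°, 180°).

-35.1 dB, -86.1°

Substitute s = j30:
Numerator: 500 = 500 + j0
Denominator: (j30)^2 + 948(j30) + 2835 = 1935 + j28440
|N| = √(500² + 0²) ≈ 500, ∠N ≈ 0.00°
|D| = √(1935² + 28440²) ≈ 28506, ∠D ≈ 86.11°
|L| = 500 / 28506 ≈ 0.01754
Gain = 20 log₁₀(0.01754) ≈ -35.12 dB
∠L = 0.00° − 86.11° = -86.11°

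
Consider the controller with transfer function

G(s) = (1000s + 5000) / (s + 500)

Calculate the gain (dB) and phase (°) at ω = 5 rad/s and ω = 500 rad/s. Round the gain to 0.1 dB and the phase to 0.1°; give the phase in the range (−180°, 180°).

Substitute s = j5:
Numerator: 1000(j5) + 5000 = 5000 + j5000
Denominator: (j5) + 500 = 500 + j5
|N| = √(5000² + 5000²) ≈ 7071.1, ∠N ≈ 45.00°
|D| = √(500² + 5²) ≈ 500.02, ∠D ≈ 0.57°
|G| = 7071.1 / 500.02 ≈ 14.142
Gain = 20 log₁₀(14.142) ≈ 23.01 dB
∠G = 45.00° − 0.57° = 44.43°

Substitute s = j500:
Numerator: 1000(j500) + 5000 = 5000 + j500000
Denominator: (j500) + 500 = 500 + j500
|N| = √(5000² + 500000²) ≈ 5.0002e+05, ∠N ≈ 89.43°
|D| = √(500² + 500²) ≈ 707.11, ∠D ≈ 45.00°
|G| = 5.0002e+05 / 707.11 ≈ 707.13
Gain = 20 log₁₀(707.13) ≈ 56.99 dB
∠G = 89.43° − 45.00° = 44.43°

ω = 5: 23.0 dB, 44.4°; ω = 500: 57.0 dB, 44.4°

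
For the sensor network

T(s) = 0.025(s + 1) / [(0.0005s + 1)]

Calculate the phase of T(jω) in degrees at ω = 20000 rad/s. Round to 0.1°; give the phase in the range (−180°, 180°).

5.7°

At ω = 20000 rad/s:
zero (1 + j20000·1) = 1 + j20000 → |·| ≈ 20000, ∠ ≈ 90.00°
pole (1 + j20000·0.0005) = 1 + j10 → |·| ≈ 10.05, ∠ ≈ 84.29°
∠T = (90.00°) − (84.29°) = 5.71°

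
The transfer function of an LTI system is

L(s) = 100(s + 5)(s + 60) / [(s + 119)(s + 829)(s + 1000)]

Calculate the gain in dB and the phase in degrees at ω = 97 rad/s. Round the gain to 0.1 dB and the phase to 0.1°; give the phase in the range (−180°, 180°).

-41.3 dB, 93.9°

At s = jω = j97:
zero (s+5): 5 + j97 → |·| = √(5²+97²) = √9434 ≈ 97.129, ∠ = arctan(97/5) ≈ 87.05°
zero (s+60): 60 + j97 → |·| = √(60²+97²) = √13009 ≈ 114.06, ∠ = arctan(97/60) ≈ 58.26°
pole (s+119): 119 + j97 → |·| = √(119²+97²) = √23570 ≈ 153.53, ∠ = arctan(97/119) ≈ 39.18°
pole (s+829): 829 + j97 → |·| = √(829²+97²) = √696650 ≈ 834.66, ∠ = arctan(97/829) ≈ 6.67°
pole (s+1000): 1000 + j97 → |·| = √(1000²+97²) = √1009409 ≈ 1004.7, ∠ = arctan(97/1000) ≈ 5.54°
|L| = 100 · 11079 / 1.2875e+08 ≈ 0.008605
Gain = 20 log₁₀(0.008605) ≈ -41.30 dB
∠L = 145.31° − 51.39° = 93.92°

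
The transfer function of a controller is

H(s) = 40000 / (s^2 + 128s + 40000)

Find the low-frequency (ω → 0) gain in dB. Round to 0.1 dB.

0.0 dB

H(0) = 40000 / 40000 = 1
20 log₁₀(1) ≈ 0.00 dB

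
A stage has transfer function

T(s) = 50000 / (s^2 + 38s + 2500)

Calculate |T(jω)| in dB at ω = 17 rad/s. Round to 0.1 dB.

26.7 dB

At s = jω = j17:
quadratic: (j17)² + 38·j17 + 2500 = 2211 + j646 → |·| ≈ 2303.4, ∠ ≈ 16.29°
|T| = 50000 / 2303.4 ≈ 21.707
Gain = 20 log₁₀(21.707) ≈ 26.73 dB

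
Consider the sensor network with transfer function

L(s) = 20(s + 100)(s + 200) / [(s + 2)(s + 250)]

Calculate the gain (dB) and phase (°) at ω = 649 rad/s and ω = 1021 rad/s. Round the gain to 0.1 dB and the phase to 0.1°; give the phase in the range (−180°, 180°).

ω = 649: 25.9 dB, -4.6°; ω = 1021: 26.0 dB, -2.8°

At s = jω = j649:
zero (s+100): 100 + j649 → |·| = √(100²+649²) = √431201 ≈ 656.66, ∠ = arctan(649/100) ≈ 81.24°
zero (s+200): 200 + j649 → |·| = √(200²+649²) = √461201 ≈ 679.12, ∠ = arctan(649/200) ≈ 72.87°
pole (s+2): 2 + j649 → |·| = √(2²+649²) = √421205 ≈ 649, ∠ = arctan(649/2) ≈ 89.82°
pole (s+250): 250 + j649 → |·| = √(250²+649²) = √483701 ≈ 695.49, ∠ = arctan(649/250) ≈ 68.93°
|L| = 20 · 4.4595e+05 / 4.5137e+05 ≈ 19.76
Gain = 20 log₁₀(19.76) ≈ 25.92 dB
∠L = 154.11° − 158.75° = -4.64°

At s = jω = j1021:
zero (s+100): 100 + j1021 → |·| = √(100²+1021²) = √1052441 ≈ 1025.9, ∠ = arctan(1021/100) ≈ 84.41°
zero (s+200): 200 + j1021 → |·| = √(200²+1021²) = √1082441 ≈ 1040.4, ∠ = arctan(1021/200) ≈ 78.92°
pole (s+2): 2 + j1021 → |·| = √(2²+1021²) = √1042445 ≈ 1021, ∠ = arctan(1021/2) ≈ 89.89°
pole (s+250): 250 + j1021 → |·| = √(250²+1021²) = √1104941 ≈ 1051.2, ∠ = arctan(1021/250) ≈ 76.24°
|L| = 20 · 1.0673e+06 / 1.0733e+06 ≈ 19.888
Gain = 20 log₁₀(19.888) ≈ 25.97 dB
∠L = 163.33° − 166.13° = -2.80°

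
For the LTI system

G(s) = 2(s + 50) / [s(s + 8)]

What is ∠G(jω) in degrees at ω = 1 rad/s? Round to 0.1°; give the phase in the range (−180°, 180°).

At s = jω = j1:
zero (s+50): 50 + j1 → |·| = √(50²+1²) = √2501 ≈ 50.01, ∠ = arctan(1/50) ≈ 1.15°
pole (s+8): 8 + j1 → |·| = √(8²+1²) = √65 ≈ 8.0623, ∠ = arctan(1/8) ≈ 7.13°
pole at origin: |s| = 1, ∠ = 90.00° (in denominator)
∠G = 1.15° − 97.13° = -95.98°

-96.0°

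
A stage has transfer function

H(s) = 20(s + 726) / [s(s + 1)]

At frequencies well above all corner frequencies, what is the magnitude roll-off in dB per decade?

Each pole contributes −20 dB/decade at high frequency; each zero contributes +20 dB/decade.
Net: 1 zero(s) − 2 pole(s) → -20 dB/decade.

-20 dB/decade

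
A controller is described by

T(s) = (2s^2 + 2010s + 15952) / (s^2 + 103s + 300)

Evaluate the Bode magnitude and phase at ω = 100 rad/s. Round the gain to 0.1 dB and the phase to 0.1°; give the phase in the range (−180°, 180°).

Substitute s = j100:
Numerator: 2(j100)^2 + 2010(j100) + 15952 = -4048 + j201000
Denominator: (j100)^2 + 103(j100) + 300 = -9700 + j10300
|N| = √(4048² + 201000²) ≈ 2.0104e+05, ∠N ≈ 91.15°
|D| = √(9700² + 10300²) ≈ 14148, ∠D ≈ 133.28°
|T| = 2.0104e+05 / 14148 ≈ 14.21
Gain = 20 log₁₀(14.21) ≈ 23.05 dB
∠T = 91.15° − 133.28° = -42.13°

23.1 dB, -42.1°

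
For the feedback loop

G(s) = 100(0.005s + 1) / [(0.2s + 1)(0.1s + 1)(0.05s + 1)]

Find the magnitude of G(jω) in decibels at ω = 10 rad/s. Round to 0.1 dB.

At ω = 10 rad/s:
zero (1 + j10·0.005) = 1 + j0.05 → |·| ≈ 1.0012, ∠ ≈ 2.86°
pole (1 + j10·0.2) = 1 + j2 → |·| ≈ 2.2361, ∠ ≈ 63.43°
pole (1 + j10·0.1) = 1 + j1 → |·| ≈ 1.4142, ∠ ≈ 45.00°
pole (1 + j10·0.05) = 1 + j0.5 → |·| ≈ 1.118, ∠ ≈ 26.57°
|G| = 100 · 1.0012 / (2.2361 · 1.4142 · 1.118) ≈ 28.319
Gain = 20 log₁₀(28.319) ≈ 29.04 dB

29.0 dB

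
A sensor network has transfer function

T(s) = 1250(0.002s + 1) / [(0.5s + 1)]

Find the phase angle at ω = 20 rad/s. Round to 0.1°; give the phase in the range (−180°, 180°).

At ω = 20 rad/s:
zero (1 + j20·0.002) = 1 + j0.04 → |·| ≈ 1.0008, ∠ ≈ 2.29°
pole (1 + j20·0.5) = 1 + j10 → |·| ≈ 10.05, ∠ ≈ 84.29°
∠T = (2.29°) − (84.29°) = -82.00°

-82.0°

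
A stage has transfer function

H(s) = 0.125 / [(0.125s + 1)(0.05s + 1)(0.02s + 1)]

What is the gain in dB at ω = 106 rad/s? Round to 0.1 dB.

At ω = 106 rad/s:
pole (1 + j106·0.125) = 1 + j13.25 → |·| ≈ 13.288, ∠ ≈ 85.68°
pole (1 + j106·0.05) = 1 + j5.3 → |·| ≈ 5.3935, ∠ ≈ 79.32°
pole (1 + j106·0.02) = 1 + j2.12 → |·| ≈ 2.344, ∠ ≈ 64.75°
|H| = 0.125 · 1 / (13.288 · 5.3935 · 2.344) ≈ 0.00074408
Gain = 20 log₁₀(0.00074408) ≈ -62.57 dB

-62.6 dB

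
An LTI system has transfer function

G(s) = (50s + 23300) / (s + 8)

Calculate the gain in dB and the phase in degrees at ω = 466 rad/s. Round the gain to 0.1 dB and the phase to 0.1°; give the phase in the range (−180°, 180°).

37.0 dB, -44.0°

Substitute s = j466:
Numerator: 50(j466) + 23300 = 23300 + j23300
Denominator: (j466) + 8 = 8 + j466
|N| = √(23300² + 23300²) ≈ 32951, ∠N ≈ 45.00°
|D| = √(8² + 466²) ≈ 466.07, ∠D ≈ 89.02°
|G| = 32951 / 466.07 ≈ 70.7
Gain = 20 log₁₀(70.7) ≈ 36.99 dB
∠G = 45.00° − 89.02° = -44.02°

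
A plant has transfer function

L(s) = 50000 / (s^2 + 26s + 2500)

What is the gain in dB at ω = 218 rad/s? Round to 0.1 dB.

At s = jω = j218:
quadratic: (j218)² + 26·j218 + 2500 = -45024 + j5668 → |·| ≈ 45379, ∠ ≈ 172.82°
|L| = 50000 / 45379 ≈ 1.1018
Gain = 20 log₁₀(1.1018) ≈ 0.84 dB

0.8 dB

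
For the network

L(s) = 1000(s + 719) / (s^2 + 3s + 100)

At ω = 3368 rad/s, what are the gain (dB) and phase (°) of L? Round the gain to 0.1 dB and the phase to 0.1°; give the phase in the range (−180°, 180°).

At s = jω = j3368:
zero (s+719): 719 + j3368 → |·| = √(719²+3368²) = √11860385 ≈ 3443.9, ∠ = arctan(3368/719) ≈ 77.95°
quadratic: (j3368)² + 3·j3368 + 100 = -11343324 + j10104 → |·| ≈ 1.1343e+07, ∠ ≈ 179.95°
|L| = 1000 · 3443.9 / 1.1343e+07 ≈ 0.30361
Gain = 20 log₁₀(0.30361) ≈ -10.35 dB
∠L = 77.95° − 179.95° = -102.00°

-10.4 dB, -102.0°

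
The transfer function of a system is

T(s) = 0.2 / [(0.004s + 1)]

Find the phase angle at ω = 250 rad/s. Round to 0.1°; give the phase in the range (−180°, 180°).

-45.0°

At ω = 250 rad/s:
pole (1 + j250·0.004) = 1 + j1 → |·| ≈ 1.4142, ∠ ≈ 45.00°
∠T = (0°) − (45.00°) = -45.00°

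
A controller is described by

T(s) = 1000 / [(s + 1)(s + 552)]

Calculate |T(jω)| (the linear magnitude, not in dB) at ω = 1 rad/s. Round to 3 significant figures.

1.28

At s = jω = j1:
pole (s+1): 1 + j1 → |·| = √(1²+1²) = √2 ≈ 1.4142, ∠ = arctan(1/1) ≈ 45.00°
pole (s+552): 552 + j1 → |·| = √(552²+1²) = √304705 ≈ 552, ∠ = arctan(1/552) ≈ 0.10°
|T| = 1000 / 780.64 ≈ 1.281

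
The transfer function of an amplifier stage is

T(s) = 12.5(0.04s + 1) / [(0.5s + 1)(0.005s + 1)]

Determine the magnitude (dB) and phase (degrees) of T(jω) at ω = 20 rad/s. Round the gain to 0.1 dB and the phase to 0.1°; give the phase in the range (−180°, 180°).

At ω = 20 rad/s:
zero (1 + j20·0.04) = 1 + j0.8 → |·| ≈ 1.2806, ∠ ≈ 38.66°
pole (1 + j20·0.5) = 1 + j10 → |·| ≈ 10.05, ∠ ≈ 84.29°
pole (1 + j20·0.005) = 1 + j0.1 → |·| ≈ 1.005, ∠ ≈ 5.71°
|T| = 12.5 · 1.2806 / (10.05 · 1.005) ≈ 1.5849
Gain = 20 log₁₀(1.5849) ≈ 4.00 dB
∠T = (38.66°) − (84.29° + 5.71°) = -51.34°

4.0 dB, -51.3°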